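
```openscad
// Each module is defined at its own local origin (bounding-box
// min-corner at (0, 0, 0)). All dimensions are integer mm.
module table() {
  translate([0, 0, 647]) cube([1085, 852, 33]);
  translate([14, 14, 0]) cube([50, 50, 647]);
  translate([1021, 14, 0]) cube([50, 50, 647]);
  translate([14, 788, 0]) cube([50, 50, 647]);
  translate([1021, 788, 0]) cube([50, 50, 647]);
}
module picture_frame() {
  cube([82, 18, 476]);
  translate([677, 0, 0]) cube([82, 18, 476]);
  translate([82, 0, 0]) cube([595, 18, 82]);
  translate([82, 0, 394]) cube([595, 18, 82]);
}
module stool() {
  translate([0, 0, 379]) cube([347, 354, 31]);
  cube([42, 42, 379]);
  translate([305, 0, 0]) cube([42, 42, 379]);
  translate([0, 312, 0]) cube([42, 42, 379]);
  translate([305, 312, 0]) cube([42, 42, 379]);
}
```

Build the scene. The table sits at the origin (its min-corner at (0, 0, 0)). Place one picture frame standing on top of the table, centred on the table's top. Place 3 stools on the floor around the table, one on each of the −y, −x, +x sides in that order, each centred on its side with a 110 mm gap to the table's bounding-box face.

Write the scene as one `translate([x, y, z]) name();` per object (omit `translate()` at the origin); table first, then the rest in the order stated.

table();
translate([163, 417, 680]) picture_frame();
translate([369, -464, 0]) stool();
translate([-457, 249, 0]) stool();
translate([1195, 249, 0]) stool();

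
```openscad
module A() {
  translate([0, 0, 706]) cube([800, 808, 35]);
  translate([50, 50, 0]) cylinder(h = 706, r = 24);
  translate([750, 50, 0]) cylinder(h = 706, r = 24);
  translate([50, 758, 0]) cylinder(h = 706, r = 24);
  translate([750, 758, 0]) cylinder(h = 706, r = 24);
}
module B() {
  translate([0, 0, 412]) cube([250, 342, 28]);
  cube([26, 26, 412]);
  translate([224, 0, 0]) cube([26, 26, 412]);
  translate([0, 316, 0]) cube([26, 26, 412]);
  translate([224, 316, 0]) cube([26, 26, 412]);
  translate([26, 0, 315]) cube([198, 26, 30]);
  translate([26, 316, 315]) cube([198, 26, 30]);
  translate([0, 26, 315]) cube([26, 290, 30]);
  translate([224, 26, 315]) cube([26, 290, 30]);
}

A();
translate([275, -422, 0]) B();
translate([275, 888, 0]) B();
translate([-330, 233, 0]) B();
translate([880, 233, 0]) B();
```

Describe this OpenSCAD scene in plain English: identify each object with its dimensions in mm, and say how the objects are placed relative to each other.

A is a rectangular dining table. The top is 800×808×35 mm with its upper surface at z = 741 mm. It stands on four round legs of 48 mm diameter, each leg's bounding box inset 26 mm from the nearest pair of top edges, running from the floor to the underside of the top.

B is a four-legged stool. The seat is 250×342 mm, 28 mm thick, top at z = 440 mm. It stands on four square legs, each 26×26 mm in cross-section, from z = 0 to the seat underside, each flush with a corner of the seat. Four stretchers, 26 mm wide and 30 mm tall, connect adjacent legs with their undersides at z = 315 mm, each running between the inner faces of the legs it joins and aligned with the legs' outer faces on the other axis.

Four stools sit around the table at the −y, +y, −x, +x sides.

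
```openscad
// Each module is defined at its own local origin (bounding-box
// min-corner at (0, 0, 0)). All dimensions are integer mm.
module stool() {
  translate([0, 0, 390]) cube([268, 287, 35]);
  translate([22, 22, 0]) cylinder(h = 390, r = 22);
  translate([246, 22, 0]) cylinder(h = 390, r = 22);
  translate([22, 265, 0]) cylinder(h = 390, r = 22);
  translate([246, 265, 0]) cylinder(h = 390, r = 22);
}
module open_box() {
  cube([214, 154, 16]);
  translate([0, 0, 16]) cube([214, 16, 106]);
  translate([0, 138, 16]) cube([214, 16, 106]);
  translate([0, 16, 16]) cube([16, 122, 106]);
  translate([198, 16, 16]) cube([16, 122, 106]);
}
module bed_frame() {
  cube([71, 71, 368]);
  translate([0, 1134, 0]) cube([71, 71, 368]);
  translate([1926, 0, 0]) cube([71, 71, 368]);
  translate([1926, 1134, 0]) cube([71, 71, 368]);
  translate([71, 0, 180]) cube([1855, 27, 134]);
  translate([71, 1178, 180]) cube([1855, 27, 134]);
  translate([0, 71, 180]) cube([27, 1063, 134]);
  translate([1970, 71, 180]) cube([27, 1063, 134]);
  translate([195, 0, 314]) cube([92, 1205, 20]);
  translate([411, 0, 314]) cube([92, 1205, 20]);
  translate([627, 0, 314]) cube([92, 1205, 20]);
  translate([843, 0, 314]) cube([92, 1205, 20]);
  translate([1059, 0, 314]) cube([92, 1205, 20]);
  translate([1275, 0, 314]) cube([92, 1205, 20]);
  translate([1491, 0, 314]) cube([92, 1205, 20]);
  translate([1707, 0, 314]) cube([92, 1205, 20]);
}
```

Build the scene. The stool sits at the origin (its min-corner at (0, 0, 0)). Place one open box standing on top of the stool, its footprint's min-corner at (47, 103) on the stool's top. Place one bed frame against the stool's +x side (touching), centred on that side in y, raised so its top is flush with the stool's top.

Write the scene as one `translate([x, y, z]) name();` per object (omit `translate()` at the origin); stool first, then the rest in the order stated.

stool();
translate([47, 103, 425]) open_box();
translate([268, -459, 57]) bed_frame();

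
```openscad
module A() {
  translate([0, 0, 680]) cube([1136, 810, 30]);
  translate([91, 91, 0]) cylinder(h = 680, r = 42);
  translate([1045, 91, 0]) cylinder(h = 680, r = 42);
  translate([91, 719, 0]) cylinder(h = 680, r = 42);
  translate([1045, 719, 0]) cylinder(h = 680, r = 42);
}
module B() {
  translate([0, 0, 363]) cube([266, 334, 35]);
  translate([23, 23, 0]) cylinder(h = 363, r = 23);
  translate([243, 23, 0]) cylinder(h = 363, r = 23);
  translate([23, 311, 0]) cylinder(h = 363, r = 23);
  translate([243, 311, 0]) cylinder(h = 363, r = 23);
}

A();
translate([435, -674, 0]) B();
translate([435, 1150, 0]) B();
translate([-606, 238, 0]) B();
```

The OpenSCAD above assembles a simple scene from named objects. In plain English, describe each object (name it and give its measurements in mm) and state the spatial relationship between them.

A is a rectangular dining table. The top is 1136×810×30 mm with its upper surface at z = 710 mm. It stands on four round legs of 84 mm diameter, each leg's bounding box inset 49 mm from the nearest pair of top edges, running from the floor to the underside of the top.

B is a simple wooden stool: a rectangular seat 266 mm (x) by 334 mm (y), 35 mm thick, top face at z = 398 mm, on four round legs, each 46 mm in diameter. The legs rest on z = 0, each leg's axis is inset half a diameter from the nearest pair of seat edges (so the leg's bounding box is flush with the corner).

Three stools sit around the table at the −y, +y, −x sides.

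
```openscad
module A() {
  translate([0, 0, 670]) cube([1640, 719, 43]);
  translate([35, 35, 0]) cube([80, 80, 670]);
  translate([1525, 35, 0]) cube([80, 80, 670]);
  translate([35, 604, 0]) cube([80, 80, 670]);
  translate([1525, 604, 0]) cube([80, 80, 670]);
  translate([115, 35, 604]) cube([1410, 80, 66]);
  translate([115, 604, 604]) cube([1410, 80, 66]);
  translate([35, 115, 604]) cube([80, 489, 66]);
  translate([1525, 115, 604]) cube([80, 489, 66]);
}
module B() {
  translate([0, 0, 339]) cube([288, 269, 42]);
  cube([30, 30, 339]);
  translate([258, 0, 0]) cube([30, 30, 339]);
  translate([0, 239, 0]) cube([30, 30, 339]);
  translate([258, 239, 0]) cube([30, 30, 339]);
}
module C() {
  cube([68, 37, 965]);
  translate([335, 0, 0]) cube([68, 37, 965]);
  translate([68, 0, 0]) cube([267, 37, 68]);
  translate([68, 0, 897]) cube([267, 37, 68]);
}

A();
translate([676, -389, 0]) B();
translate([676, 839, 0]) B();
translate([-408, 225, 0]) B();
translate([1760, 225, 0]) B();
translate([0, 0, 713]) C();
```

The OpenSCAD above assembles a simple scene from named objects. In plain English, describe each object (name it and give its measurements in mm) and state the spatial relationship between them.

A is a table with a 1640×719 mm rectangular top, 43 mm thick, top surface at z = 713 mm, supported by four 80×80 mm square legs, each inset 35 mm from the nearest pair of top edges, running from the floor. Four apron rails, 80 mm thick and 66 mm tall, run between adjacent legs with their top edges flush with the underside of the top and their outer faces flush with the legs' outer faces.

B is a four-legged stool. The seat is 288×269 mm, 42 mm thick, top at z = 381 mm. It stands on four square legs, each 30×30 mm in cross-section, from z = 0 to the seat underside, each flush with a corner of the seat.

C is a picture frame with a 267×829 mm rectangular opening (x by z) and a uniform 68 mm border on every side. Frame depth is 37 mm along y. It is built from two vertical stiles running the full outside height and two horizontal rails spanning the gap between the stiles.

Four stools sit around the table at the −y, +y, −x, +x sides. The picture frame is on top of the table.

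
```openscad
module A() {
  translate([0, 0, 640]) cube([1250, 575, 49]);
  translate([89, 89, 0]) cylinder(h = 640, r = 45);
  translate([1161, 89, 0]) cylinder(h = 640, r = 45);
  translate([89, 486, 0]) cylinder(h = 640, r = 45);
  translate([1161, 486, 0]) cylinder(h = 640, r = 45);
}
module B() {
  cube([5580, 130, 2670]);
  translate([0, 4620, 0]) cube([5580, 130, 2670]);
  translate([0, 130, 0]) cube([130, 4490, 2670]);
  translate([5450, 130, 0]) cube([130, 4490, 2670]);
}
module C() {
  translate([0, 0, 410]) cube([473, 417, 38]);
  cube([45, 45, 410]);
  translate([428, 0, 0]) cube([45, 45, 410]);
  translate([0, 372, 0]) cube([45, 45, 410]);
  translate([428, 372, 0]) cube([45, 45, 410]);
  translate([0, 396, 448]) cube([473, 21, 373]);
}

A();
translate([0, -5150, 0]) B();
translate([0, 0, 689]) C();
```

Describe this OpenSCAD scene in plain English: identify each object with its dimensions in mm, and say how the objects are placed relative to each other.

A is a table: top 1250 mm (x) × 575 mm (y), 49 mm thick, upper face at z = 689 mm, on four round legs of 90 mm diameter, each leg's bounding box inset 44 mm from the nearest pair of top edges, running from z = 0 to the bottom of the top.

B is the wall frame of a small rectangular building: four walls, each 2670 mm tall and 130 mm thick, enclosing a footprint 5580 mm (x) by 4750 mm (y) outside-to-outside, with no floor or roof. The front and back walls (the −y and +y sides) span the full width; the two side walls fit between them.

C is a chair: 473×417 mm seat, 38 mm thick, top at z = 448 mm, on four 45 mm square corner legs flush with the seat edges. A 21 mm thick backrest slab spans the full seat width, extending 373 mm above the seat top, its back face flush with the seat's +y edge.

The house frame is on the floor beside the table on its −y side. The chair is on top of the table.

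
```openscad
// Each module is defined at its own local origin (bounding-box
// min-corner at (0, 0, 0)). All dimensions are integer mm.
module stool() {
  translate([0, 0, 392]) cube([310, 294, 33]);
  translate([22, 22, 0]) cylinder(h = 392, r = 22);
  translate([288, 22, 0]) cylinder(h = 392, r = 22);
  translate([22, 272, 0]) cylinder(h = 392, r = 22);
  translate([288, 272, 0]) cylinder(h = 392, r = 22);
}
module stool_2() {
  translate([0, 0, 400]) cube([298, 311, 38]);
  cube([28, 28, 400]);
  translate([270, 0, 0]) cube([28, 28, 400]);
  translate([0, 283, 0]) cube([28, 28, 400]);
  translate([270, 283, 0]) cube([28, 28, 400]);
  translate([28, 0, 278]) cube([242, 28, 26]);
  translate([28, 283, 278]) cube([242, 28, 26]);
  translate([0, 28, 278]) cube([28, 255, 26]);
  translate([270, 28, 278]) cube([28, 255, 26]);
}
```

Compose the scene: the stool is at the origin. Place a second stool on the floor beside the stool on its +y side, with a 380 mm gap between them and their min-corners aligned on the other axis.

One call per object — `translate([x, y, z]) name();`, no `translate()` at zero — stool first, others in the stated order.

stool();
translate([0, 674, 0]) stool_2();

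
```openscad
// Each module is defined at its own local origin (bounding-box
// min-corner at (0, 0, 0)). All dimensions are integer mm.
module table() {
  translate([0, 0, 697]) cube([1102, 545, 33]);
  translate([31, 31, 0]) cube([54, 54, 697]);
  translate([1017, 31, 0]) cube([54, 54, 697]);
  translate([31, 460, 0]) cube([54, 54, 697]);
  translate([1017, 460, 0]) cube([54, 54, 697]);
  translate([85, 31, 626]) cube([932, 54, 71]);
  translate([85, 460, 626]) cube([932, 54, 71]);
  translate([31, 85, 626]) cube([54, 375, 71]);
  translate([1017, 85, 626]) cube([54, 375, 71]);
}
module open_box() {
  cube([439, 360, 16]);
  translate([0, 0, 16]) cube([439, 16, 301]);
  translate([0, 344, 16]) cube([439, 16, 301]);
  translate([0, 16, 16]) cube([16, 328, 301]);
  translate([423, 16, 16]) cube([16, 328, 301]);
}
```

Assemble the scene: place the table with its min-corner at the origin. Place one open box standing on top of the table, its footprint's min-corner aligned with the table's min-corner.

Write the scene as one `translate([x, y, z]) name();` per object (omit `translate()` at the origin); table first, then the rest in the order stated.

table();
translate([0, 0, 730]) open_box();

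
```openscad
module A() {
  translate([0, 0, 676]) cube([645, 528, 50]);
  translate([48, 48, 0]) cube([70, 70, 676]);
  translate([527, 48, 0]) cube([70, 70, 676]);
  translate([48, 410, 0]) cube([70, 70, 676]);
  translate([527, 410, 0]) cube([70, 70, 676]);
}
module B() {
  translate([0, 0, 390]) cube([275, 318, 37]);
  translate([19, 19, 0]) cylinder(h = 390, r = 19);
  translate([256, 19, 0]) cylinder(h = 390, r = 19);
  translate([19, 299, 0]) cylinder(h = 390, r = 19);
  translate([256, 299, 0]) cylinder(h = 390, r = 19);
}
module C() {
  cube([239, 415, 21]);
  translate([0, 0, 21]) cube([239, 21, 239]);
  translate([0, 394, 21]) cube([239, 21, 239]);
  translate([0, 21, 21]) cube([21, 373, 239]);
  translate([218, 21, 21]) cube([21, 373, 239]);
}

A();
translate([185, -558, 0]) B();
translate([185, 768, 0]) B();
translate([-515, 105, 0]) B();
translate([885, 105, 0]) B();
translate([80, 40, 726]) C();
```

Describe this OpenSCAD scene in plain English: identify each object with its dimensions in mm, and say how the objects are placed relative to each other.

A is a table with a 645×528 mm rectangular top, 50 mm thick, top surface at z = 726 mm, supported by four 70×70 mm square legs, each inset 48 mm from the nearest pair of top edges, running from the floor.

B is a simple wooden stool: a rectangular seat 275 mm (x) by 318 mm (y), 37 mm thick, top face at z = 427 mm, on four round legs, each 38 mm in diameter. The legs rest on z = 0, each leg's axis is inset half a diameter from the nearest pair of seat edges (so the leg's bounding box is flush with the corner).

C is an open storage box with external size 239×415×260 mm and wall thickness 21 mm (the base is also 21 mm thick). The base covers the whole footprint; the four walls stand on the base, with the y-facing walls full-width and the x-facing walls fitting between their inner faces.

Four stools sit around the table at the −y, +y, −x, +x sides. The open box is on top of the table.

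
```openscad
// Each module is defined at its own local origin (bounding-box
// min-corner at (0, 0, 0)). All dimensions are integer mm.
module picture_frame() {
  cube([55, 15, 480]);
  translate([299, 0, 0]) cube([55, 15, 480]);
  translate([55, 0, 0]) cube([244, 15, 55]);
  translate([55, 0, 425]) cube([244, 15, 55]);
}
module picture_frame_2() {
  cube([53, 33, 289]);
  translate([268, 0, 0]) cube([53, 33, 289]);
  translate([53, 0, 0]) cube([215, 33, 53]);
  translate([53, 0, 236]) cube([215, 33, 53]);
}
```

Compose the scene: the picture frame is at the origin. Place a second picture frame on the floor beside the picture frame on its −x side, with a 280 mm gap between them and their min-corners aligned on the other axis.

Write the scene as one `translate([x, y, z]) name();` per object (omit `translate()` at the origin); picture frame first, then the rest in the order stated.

picture_frame();
translate([-601, 0, 0]) picture_frame_2();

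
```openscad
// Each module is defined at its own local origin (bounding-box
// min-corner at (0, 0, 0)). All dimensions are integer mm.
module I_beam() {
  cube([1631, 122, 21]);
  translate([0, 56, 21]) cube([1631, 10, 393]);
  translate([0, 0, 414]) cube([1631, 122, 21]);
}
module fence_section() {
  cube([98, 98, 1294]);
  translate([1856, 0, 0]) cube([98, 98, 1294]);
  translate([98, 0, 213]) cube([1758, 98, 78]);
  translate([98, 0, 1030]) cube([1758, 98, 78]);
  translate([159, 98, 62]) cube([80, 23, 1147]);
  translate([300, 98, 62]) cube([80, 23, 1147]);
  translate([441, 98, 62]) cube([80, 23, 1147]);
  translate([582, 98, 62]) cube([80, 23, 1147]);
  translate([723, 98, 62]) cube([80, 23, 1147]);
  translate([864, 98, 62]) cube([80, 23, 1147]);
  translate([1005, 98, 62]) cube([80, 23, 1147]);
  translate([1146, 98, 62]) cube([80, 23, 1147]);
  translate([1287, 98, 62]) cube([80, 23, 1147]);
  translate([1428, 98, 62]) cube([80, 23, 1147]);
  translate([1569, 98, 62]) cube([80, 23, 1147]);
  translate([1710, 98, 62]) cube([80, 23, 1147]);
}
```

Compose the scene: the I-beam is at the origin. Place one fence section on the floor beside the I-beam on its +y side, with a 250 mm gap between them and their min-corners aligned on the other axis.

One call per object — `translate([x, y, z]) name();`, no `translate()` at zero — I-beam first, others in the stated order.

I_beam();
translate([0, 372, 0]) fence_section();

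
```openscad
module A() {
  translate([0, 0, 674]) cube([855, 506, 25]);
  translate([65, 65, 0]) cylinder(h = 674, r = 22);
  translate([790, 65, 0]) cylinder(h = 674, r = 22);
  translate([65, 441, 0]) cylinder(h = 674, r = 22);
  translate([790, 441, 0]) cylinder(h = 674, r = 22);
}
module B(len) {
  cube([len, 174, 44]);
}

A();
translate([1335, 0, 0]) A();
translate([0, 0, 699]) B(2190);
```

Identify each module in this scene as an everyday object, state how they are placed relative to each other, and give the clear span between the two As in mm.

Second table starts at x = 1335; first ends at x = 855; clear span = 1335 − 855 = 480 mm.

A is a table. B is a beam. A beam spans the tops of two tables. The clear span between the two tables is 480 mm.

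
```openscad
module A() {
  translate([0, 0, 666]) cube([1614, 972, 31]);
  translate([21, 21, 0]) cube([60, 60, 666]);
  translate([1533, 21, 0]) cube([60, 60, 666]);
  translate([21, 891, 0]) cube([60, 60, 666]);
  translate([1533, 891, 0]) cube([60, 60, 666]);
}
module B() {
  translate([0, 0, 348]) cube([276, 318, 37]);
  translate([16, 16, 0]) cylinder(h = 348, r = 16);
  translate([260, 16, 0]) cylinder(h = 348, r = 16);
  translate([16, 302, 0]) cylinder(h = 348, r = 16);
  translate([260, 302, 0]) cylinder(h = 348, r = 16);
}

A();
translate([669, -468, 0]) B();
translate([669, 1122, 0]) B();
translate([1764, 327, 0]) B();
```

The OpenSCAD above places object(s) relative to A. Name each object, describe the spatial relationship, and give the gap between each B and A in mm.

A is a table. B is a stool. Three stools sit around the table at the −y, +y, +x sides. The gap between each stool and the table is 150 mm.

Each stool's nearest face is 150 mm from the table's bounding box.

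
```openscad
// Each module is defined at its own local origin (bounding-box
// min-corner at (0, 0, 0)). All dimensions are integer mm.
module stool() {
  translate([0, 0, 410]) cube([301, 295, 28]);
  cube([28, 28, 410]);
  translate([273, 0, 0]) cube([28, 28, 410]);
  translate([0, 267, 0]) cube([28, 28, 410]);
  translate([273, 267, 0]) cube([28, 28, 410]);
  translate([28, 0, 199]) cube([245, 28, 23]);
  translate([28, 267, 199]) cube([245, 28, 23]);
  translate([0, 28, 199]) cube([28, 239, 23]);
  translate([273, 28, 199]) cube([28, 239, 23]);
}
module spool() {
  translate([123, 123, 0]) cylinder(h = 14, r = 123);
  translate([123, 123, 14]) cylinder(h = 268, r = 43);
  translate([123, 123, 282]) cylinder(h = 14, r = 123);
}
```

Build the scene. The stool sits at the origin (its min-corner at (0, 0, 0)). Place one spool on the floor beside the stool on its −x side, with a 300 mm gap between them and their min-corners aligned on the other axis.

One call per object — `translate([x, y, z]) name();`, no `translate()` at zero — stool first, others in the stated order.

stool();
translate([-546, 0, 0]) spool();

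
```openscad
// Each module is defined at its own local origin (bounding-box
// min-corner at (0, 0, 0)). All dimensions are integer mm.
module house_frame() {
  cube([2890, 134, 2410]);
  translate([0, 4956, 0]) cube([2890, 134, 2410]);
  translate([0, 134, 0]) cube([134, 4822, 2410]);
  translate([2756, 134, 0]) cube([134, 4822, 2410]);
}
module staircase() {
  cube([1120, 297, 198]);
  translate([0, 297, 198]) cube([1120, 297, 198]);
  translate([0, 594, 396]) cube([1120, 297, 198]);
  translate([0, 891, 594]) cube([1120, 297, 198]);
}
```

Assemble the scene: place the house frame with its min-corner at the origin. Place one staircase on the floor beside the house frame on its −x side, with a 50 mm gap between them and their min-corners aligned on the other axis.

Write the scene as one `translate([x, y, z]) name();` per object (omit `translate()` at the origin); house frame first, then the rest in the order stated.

house_frame();
translate([-1170, 0, 0]) staircase();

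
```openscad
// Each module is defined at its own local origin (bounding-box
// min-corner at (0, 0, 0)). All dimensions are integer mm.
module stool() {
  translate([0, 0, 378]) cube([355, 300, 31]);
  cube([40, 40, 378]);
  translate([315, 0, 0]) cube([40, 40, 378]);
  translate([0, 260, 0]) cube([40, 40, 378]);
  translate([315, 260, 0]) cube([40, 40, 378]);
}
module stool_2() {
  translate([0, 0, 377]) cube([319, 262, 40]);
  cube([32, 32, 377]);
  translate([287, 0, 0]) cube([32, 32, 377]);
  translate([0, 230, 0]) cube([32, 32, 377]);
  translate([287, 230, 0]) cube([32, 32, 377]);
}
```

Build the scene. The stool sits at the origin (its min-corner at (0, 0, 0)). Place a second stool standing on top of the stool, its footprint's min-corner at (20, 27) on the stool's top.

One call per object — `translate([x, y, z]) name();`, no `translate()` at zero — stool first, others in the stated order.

stool();
translate([20, 27, 409]) stool_2();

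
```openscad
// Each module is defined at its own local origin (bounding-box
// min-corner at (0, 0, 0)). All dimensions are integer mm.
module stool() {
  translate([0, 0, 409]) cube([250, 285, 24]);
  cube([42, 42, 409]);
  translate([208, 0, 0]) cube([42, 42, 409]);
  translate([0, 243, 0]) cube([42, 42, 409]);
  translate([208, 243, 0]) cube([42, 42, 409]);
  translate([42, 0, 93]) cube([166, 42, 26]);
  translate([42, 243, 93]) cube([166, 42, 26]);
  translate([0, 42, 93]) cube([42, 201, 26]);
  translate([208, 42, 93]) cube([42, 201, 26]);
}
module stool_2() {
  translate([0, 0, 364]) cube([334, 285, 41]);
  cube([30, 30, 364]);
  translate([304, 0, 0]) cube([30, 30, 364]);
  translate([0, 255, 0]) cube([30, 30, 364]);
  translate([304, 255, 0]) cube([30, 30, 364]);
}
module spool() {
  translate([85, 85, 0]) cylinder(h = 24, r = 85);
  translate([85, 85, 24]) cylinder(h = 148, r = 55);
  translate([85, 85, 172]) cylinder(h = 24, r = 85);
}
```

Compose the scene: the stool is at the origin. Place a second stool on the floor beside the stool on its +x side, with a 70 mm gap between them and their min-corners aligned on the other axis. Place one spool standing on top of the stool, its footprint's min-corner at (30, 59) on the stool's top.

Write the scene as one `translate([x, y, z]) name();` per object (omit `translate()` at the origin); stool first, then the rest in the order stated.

stool();
translate([320, 0, 0]) stool_2();
translate([30, 59, 433]) spool();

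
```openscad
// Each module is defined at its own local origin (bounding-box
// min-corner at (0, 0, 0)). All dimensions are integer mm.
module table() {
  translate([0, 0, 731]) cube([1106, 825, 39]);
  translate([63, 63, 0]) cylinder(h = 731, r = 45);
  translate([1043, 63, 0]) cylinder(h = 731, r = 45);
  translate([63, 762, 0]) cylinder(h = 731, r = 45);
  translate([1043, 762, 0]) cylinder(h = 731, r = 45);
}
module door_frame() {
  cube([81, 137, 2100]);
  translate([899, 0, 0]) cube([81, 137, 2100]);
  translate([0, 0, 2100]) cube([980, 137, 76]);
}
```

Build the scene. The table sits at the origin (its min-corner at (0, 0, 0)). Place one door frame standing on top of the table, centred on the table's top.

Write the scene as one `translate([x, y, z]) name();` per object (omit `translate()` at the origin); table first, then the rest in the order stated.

table();
translate([63, 344, 770]) door_frame();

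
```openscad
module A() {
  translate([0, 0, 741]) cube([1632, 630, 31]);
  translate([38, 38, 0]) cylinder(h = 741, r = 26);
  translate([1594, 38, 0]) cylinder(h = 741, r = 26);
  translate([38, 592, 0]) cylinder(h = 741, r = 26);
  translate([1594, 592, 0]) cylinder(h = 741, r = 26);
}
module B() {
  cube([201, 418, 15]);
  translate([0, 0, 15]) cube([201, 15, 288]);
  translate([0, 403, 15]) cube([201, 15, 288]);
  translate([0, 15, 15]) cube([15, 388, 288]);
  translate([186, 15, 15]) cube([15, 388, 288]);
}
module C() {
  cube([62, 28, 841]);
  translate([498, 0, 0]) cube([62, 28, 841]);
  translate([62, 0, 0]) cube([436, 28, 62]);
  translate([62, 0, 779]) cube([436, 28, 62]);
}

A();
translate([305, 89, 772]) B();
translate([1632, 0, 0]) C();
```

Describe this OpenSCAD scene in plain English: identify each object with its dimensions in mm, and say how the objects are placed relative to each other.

A is a table: top 1632 mm (x) × 630 mm (y), 31 mm thick, upper face at z = 772 mm, on four round legs of 52 mm diameter, each leg's bounding box inset 12 mm from the nearest pair of top edges, running from z = 0 to the bottom of the top.

B is an open storage box with external size 201×418×303 mm and wall thickness 15 mm (the base is also 15 mm thick). The base covers the whole footprint; the four walls stand on the base, with the y-facing walls full-width and the x-facing walls fitting between their inner faces.

C is a rectangular picture frame lying in the x–z plane (depth along y). The opening is 436 mm wide (x) by 717 mm tall (z), surrounded by a border 62 mm wide on all four sides. The frame is 28 mm deep and is made of two full-height vertical stiles with two horizontal rails fitted between them.

The open box is on top of the table. The picture frame is against the table's +x side, with their −y faces flush.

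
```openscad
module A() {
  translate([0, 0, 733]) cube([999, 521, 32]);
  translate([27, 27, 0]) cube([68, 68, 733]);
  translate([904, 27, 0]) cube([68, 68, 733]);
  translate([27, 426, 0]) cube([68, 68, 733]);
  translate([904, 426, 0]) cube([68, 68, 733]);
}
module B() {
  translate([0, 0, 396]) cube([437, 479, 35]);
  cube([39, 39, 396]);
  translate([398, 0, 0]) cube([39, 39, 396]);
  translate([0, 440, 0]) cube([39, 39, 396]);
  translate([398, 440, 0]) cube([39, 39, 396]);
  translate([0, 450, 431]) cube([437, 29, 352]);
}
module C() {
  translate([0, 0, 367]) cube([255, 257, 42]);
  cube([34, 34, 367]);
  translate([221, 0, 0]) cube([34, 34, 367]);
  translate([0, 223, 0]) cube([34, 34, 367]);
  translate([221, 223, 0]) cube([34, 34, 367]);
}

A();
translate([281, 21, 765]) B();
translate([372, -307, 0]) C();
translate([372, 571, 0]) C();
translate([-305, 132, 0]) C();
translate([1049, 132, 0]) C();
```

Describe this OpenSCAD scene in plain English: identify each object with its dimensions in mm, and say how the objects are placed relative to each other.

A is a table with a 999×521 mm rectangular top, 32 mm thick, top surface at z = 765 mm, supported by four 68×68 mm square legs, each inset 27 mm from the nearest pair of top edges, running from the floor.

B is a chair: 437×479 mm seat, 35 mm thick, top at z = 431 mm, on four 39 mm square corner legs flush with the seat edges. A 29 mm thick backrest slab spans the full seat width, extending 352 mm above the seat top, its back face flush with the seat's +y edge.

C is a four-legged stool. The seat is a 255×257×42 mm slab whose top surface is at z = 409 mm; four square legs, each 34×34 mm in cross-section, run from the floor (z = 0) to the underside of the seat, each flush with a corner of the seat.

The chair is on top of the table, centred. Four stools sit around the table at the −y, +y, −x, +x sides.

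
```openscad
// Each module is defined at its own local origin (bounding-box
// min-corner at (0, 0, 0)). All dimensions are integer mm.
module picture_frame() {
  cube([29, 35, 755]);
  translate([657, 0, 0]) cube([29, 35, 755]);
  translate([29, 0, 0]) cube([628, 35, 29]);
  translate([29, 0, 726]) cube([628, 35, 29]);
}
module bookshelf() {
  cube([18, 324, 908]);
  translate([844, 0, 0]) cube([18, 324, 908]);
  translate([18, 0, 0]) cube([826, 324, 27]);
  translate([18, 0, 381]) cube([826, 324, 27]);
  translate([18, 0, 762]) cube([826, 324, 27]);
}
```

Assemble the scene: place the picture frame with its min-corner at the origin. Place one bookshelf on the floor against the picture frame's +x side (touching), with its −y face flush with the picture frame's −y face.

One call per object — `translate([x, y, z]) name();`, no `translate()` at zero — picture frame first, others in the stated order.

picture_frame();
translate([686, 0, 0]) bookshelf();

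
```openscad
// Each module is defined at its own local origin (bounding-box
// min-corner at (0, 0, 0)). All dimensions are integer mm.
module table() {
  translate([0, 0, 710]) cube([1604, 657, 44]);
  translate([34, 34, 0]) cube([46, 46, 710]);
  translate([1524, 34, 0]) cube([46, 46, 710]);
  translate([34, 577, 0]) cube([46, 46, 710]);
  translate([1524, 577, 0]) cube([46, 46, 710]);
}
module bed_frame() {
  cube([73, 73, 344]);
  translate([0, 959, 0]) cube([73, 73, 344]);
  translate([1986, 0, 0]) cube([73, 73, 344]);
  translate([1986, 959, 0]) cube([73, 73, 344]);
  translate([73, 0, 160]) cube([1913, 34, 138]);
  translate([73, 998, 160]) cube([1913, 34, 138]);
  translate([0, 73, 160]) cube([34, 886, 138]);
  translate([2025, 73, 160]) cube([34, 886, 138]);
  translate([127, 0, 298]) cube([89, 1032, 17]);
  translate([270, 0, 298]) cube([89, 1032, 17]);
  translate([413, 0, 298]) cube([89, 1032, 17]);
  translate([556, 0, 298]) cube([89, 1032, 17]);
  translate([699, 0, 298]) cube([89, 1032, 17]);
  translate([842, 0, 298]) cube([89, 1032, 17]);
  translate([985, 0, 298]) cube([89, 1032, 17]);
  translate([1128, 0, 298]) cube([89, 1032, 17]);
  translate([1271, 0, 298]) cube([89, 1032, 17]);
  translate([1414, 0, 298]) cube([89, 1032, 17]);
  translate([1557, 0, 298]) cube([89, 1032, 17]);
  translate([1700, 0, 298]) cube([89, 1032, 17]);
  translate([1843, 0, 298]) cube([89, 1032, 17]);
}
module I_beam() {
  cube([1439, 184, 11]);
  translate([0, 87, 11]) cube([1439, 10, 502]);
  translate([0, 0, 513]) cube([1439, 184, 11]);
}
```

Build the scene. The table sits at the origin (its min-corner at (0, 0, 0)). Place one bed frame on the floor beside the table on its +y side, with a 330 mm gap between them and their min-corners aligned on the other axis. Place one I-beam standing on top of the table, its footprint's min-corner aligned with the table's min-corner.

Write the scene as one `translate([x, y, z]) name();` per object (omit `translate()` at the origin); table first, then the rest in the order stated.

table();
translate([0, 987, 0]) bed_frame();
translate([0, 0, 754]) I_beam();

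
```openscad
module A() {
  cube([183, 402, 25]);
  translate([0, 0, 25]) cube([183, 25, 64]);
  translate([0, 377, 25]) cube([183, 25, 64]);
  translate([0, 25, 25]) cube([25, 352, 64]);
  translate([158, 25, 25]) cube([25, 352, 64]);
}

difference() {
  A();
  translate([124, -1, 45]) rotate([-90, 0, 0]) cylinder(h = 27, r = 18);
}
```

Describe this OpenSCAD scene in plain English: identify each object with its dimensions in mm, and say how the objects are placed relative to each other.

A is an open storage box with external size 183×402×89 mm and wall thickness 25 mm (the base is also 25 mm thick). The base covers the whole footprint; the four walls stand on the base, with the y-facing walls full-width and the x-facing walls fitting between their inner faces.

The open box has a circular hole of radius 18 mm through its front wall, centred at (x = 124, z = 45).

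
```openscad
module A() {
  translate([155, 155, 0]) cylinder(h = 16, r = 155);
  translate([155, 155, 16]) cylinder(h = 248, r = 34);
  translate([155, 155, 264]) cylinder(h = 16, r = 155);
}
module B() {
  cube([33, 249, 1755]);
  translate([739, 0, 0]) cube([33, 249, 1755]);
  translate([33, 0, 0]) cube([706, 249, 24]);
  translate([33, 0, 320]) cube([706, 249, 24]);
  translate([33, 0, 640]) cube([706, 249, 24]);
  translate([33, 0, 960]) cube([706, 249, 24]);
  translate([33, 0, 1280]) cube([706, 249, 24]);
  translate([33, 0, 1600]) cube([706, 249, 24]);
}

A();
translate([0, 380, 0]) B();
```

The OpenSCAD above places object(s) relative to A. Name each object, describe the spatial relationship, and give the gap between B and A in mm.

The bookshelf's nearest face is 70 mm from the spool's +y face.

A is a spool. B is a bookshelf. The bookshelf is on the floor beside the spool on its +y side. The gap between the bookshelf and the spool is 70 mm.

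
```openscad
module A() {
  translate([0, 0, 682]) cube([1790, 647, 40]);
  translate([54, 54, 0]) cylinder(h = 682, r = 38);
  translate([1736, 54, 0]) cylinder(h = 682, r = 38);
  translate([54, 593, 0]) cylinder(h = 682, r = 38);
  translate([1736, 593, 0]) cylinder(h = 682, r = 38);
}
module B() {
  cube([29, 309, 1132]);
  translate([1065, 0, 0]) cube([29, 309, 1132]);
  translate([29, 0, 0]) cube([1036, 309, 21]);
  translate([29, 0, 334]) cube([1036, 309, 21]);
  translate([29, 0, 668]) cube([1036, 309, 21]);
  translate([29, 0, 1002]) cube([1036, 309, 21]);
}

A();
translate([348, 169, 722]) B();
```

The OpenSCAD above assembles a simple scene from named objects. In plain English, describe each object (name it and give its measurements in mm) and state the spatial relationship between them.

A is a rectangular dining table. The top is 1790×647×40 mm with its upper surface at z = 722 mm. It stands on four round legs of 76 mm diameter, each leg's bounding box inset 16 mm from the nearest pair of top edges, running from the floor to the underside of the top.

B is a bookshelf 1094 mm wide overall, 309 mm deep and 1132 mm tall. The two sides are 29 mm thick vertical panels. 4 horizontal shelves of 21 mm thickness span between the inner faces of the sides; the lowest shelf sits on the floor and shelves are stacked with a clear vertical gap of 313 mm between each pair.

The bookshelf is on top of the table, centred.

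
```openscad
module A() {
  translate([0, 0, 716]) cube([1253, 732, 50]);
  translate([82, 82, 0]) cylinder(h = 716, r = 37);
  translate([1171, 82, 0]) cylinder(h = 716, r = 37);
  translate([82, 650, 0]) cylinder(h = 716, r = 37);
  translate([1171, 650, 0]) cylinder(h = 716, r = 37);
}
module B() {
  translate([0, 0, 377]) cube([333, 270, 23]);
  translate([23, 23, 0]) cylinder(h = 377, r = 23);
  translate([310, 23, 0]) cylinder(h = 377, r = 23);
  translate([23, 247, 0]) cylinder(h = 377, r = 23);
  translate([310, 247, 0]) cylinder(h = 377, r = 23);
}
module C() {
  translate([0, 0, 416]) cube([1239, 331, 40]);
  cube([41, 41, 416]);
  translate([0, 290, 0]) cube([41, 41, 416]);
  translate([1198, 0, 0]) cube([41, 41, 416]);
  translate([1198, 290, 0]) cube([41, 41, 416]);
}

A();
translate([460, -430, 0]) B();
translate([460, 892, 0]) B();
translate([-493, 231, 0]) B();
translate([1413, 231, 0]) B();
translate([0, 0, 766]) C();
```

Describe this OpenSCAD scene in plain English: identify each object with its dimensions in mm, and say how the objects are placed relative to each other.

A is a rectangular dining table. The top is 1253×732×50 mm with its upper surface at z = 766 mm. It stands on four round legs of 74 mm diameter, each leg's bounding box inset 45 mm from the nearest pair of top edges, running from the floor to the underside of the top.

B is a four-legged stool. The seat is a 333×270×23 mm slab whose top surface is at z = 400 mm; four round legs, each 46 mm in diameter, run from the floor (z = 0) to the underside of the seat, each leg's axis is inset half a diameter from the nearest pair of seat edges (so the leg's bounding box is flush with the corner).

C is a long wooden bench with a 1239 mm (x) × 331 mm (y) seat, 40 mm thick, its top surface 456 mm above the floor. Four 41 mm square legs at the seat corners, flush with the edges, run from z = 0 to the seat underside.

Four stools sit around the table at the −y, +y, −x, +x sides. The bench is on top of the table.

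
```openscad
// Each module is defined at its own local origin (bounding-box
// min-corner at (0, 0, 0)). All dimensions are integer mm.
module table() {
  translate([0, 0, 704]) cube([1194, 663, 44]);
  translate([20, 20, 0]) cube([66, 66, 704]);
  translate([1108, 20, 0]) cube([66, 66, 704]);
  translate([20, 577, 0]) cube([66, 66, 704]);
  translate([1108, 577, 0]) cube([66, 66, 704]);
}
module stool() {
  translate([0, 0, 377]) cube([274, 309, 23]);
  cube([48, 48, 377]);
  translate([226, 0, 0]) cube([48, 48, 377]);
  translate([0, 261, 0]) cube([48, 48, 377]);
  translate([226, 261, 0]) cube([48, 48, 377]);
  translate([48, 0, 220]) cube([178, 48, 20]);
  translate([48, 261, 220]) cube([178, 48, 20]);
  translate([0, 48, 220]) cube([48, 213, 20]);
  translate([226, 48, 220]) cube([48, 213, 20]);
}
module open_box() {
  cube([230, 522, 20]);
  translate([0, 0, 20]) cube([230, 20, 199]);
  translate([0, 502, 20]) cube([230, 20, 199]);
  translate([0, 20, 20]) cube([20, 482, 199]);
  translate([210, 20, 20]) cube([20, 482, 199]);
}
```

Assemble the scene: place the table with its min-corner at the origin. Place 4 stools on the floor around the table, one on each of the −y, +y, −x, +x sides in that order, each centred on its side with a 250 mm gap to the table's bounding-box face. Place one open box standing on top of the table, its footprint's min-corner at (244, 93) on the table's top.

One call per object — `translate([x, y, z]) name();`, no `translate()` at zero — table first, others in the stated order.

table();
translate([460, -559, 0]) stool();
translate([460, 913, 0]) stool();
translate([-524, 177, 0]) stool();
translate([1444, 177, 0]) stool();
translate([244, 93, 748]) open_box();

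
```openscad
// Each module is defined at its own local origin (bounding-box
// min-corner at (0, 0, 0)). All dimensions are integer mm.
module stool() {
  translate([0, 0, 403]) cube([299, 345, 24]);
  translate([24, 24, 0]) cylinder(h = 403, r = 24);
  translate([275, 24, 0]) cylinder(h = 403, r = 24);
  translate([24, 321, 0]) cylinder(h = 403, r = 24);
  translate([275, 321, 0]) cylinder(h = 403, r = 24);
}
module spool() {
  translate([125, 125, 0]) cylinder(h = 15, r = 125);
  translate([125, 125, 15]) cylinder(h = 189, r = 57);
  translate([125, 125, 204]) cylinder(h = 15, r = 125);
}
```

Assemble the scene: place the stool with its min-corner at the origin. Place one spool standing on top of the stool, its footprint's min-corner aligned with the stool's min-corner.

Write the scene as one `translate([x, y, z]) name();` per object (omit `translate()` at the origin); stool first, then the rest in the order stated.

stool();
translate([0, 0, 427]) spool();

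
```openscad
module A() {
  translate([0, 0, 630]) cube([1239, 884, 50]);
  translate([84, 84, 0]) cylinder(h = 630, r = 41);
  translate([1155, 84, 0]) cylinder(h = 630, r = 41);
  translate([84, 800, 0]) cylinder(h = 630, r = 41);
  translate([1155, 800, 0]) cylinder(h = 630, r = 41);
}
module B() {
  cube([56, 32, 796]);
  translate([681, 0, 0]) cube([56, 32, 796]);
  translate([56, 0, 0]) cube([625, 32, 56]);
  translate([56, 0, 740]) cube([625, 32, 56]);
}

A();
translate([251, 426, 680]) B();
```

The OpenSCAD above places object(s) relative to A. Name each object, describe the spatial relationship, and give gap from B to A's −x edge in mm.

A is a table. B is a picture frame. The picture frame is on top of the table, centred. The gap from the picture frame to the table's −x edge is 251 mm.

The picture frame's min-x is at 251; the table's min-x is 0; gap = 251 mm.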